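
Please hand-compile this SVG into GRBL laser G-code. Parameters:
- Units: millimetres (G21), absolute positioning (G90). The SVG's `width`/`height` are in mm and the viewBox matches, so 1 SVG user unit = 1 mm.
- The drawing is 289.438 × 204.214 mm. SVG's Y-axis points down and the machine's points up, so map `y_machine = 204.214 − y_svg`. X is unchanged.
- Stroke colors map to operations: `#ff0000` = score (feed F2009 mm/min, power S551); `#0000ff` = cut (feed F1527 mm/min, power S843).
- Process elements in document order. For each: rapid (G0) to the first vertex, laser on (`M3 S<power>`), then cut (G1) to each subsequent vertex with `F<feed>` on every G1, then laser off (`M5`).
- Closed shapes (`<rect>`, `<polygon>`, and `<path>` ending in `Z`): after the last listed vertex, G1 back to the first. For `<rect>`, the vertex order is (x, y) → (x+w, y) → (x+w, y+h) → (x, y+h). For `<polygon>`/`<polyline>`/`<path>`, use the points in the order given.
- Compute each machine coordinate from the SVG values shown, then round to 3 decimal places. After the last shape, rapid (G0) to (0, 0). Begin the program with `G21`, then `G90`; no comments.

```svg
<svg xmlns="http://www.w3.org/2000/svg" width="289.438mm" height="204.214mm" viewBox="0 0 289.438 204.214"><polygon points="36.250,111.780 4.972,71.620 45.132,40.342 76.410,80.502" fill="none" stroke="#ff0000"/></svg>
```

1 u = 1 mm; y_m = 204.214 − y.

[1] `<polygon>` regular polygon, #ff0000→score S551 F2009: (36.250,92.434) → (4.972,132.594) → (45.132,163.872) → (76.410,123.712) → (36.250,92.434) (closed)

G21
G90
G0 X36.250 Y92.434
M3 S551
G1 X4.972 Y132.594 F2009
G1 X45.132 Y163.872 F2009
G1 X76.410 Y123.712 F2009
G1 X36.250 Y92.434 F2009
M5
G0 X0.000 Y0.000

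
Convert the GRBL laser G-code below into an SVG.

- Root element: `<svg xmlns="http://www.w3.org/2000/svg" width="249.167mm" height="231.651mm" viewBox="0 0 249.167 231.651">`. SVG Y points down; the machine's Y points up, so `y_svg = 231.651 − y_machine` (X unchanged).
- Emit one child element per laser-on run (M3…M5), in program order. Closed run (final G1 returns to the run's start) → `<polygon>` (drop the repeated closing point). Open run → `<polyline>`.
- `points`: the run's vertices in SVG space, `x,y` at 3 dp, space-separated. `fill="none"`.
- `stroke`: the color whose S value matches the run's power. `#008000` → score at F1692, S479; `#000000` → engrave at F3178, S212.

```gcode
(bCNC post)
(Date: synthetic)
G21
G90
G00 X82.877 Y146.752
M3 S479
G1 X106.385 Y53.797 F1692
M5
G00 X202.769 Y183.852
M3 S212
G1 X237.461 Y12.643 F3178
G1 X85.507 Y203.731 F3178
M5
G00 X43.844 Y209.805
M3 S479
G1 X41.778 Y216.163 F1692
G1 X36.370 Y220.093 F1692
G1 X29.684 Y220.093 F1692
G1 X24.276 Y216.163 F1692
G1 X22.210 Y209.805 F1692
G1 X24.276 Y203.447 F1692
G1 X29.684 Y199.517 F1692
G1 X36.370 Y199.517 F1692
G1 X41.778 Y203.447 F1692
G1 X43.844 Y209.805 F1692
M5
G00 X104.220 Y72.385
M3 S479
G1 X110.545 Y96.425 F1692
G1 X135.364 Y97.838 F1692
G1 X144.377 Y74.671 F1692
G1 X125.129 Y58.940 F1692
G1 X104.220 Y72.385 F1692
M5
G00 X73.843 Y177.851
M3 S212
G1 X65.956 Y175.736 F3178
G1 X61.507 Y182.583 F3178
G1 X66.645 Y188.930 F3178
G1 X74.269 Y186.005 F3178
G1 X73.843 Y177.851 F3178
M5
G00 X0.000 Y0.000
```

<svg xmlns="http://www.w3.org/2000/svg" width="249.167mm" height="231.651mm" viewBox="0 0 249.167 231.651">
  <polyline points="82.877,84.899 106.385,177.854" fill="none" stroke="#008000"/>
  <polyline points="202.769,47.799 237.461,219.008 85.507,27.920" fill="none" stroke="#000000"/>
  <polygon points="43.844,21.846 41.778,15.488 36.370,11.558 29.684,11.558 24.276,15.488 22.210,21.846 24.276,28.204 29.684,32.134 36.370,32.134 41.778,28.204" fill="none" stroke="#008000"/>
  <polygon points="104.220,159.266 110.545,135.226 135.364,133.813 144.377,156.980 125.129,172.711" fill="none" stroke="#008000"/>
  <polygon points="73.843,53.800 65.956,55.915 61.507,49.068 66.645,42.721 74.269,45.646" fill="none" stroke="#000000"/>
</svg>

y_svg = 231.651 − y_m.

[1] S479→`#008000` (score); open run; points: 82.877,84.899 106.385,177.854

[2] S212→`#000000` (engrave); open run; points: 202.769,47.799 237.461,219.008 85.507,27.920

[3] S479→`#008000` (score); closed run; points: 43.844,21.846 41.778,15.488 36.370,11.558 29.684,11.558 24.276,15.488 22.210,21.846 24.276,28.204 29.684,32.134 36.370,32.134 41.778,28.204

[4] S479→`#008000` (score); closed run; points: 104.220,159.266 110.545,135.226 135.364,133.813 144.377,156.980 125.129,172.711

[5] S212→`#000000` (engrave); closed run; points: 73.843,53.800 65.956,55.915 61.507,49.068 66.645,42.721 74.269,45.646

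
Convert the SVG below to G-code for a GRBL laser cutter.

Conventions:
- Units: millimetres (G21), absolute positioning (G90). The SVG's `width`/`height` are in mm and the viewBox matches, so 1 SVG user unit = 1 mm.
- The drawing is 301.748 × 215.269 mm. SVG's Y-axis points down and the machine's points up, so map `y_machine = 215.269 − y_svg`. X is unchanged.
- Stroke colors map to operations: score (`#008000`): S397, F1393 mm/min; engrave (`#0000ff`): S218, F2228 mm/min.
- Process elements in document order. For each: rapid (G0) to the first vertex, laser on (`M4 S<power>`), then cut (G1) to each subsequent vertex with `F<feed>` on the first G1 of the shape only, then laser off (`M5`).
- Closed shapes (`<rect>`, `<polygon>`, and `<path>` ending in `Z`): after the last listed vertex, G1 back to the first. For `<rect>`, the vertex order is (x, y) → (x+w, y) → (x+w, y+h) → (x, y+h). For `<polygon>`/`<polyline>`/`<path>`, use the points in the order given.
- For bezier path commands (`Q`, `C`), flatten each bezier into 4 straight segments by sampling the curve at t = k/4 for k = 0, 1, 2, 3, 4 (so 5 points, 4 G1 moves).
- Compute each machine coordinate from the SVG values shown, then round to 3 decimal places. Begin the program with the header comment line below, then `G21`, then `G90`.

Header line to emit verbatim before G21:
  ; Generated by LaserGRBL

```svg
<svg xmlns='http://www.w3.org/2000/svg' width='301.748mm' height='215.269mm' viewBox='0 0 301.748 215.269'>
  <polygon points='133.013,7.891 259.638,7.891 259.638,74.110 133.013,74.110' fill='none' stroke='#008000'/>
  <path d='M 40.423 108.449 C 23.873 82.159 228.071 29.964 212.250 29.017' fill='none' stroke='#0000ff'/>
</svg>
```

; Generated by LaserGRBL
G21
G90
G0 X133.013 Y207.378
M4 S397
G1 X259.638 Y207.378 F1393
G1 X259.638 Y141.159
G1 X133.013 Y141.159
G1 X133.013 Y207.378
M5
G0 X40.423 Y106.820
M4 S218
G1 X62.514 Y130.189 F2228
G1 X126.063 Y156.040
G1 X189.749 Y177.138
G1 X212.250 Y186.252
M5

Since the viewBox matches the mm dimensions, user units are millimetres directly. The only transform is the Y-flip y_m = 215.269 − y_svg.

Shape 1 is a rectangle drawn with `<polygon>`. Its stroke #008000 means score at S397, F1393. After flipping Y the toolpath is (133.013,207.378) → (259.638,207.378) → (259.638,141.159) → (133.013,141.159) → (133.013,207.378), returning to the start.

Shape 2 is a cubic bezier drawn with `<path>`. Its stroke #0000ff means engrave at S218, F2228. After flipping Y the toolpath is (40.423,106.820) → (62.514,130.189) → (126.063,156.040) → (189.749,177.138) → (212.250,186.252).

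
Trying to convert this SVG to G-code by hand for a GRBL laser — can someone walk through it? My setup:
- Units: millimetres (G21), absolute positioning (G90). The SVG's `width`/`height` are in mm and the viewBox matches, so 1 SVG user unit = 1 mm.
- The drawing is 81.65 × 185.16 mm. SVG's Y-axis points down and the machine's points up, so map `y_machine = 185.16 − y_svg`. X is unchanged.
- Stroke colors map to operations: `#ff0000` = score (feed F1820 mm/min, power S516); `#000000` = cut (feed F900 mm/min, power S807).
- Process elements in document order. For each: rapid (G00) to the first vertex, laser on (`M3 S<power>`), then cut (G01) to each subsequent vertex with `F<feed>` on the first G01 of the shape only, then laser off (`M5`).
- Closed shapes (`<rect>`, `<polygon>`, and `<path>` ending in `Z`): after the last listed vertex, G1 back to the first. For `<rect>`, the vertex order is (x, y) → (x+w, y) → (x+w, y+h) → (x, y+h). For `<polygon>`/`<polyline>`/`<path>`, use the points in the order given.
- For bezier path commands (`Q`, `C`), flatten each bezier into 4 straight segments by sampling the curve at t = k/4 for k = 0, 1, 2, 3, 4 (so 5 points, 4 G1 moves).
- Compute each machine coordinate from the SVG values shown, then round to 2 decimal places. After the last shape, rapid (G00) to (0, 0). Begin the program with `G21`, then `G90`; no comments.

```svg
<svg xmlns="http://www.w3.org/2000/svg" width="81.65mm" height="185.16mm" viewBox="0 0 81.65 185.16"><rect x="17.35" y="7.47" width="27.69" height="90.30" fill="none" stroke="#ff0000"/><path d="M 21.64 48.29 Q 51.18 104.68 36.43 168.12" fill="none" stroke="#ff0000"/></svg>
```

G21
G90
G00 X17.35 Y177.69
M3 S516
G01 X45.04 Y177.69 F1820
G01 X45.04 Y87.39
G01 X17.35 Y87.39
G01 X17.35 Y177.69
M5
G00 X21.64 Y136.87
M3 S516
G01 X33.64 Y108.23 F1820
G01 X40.11 Y78.72
G01 X41.04 Y48.32
G01 X36.43 Y17.04
M5
G00 X0.00 Y0.00

Since the viewBox matches the mm dimensions, user units are millimetres directly. The only transform is the Y-flip y_m = 185.16 − y_svg.

Shape 1 is a rectangle drawn with `<rect>`. Its stroke #ff0000 means score at S516, F1820. After flipping Y the toolpath is (17.35,177.69) → (45.04,177.69) → (45.04,87.39) → (17.35,87.39) → (17.35,177.69), returning to the start.

Shape 2 is a quadratic bezier drawn with `<path>`. Its stroke #ff0000 means score at S516, F1820. After flipping Y the toolpath is (21.64,136.87) → (33.64,108.23) → (40.11,78.72) → (41.04,48.32) → (36.43,17.04).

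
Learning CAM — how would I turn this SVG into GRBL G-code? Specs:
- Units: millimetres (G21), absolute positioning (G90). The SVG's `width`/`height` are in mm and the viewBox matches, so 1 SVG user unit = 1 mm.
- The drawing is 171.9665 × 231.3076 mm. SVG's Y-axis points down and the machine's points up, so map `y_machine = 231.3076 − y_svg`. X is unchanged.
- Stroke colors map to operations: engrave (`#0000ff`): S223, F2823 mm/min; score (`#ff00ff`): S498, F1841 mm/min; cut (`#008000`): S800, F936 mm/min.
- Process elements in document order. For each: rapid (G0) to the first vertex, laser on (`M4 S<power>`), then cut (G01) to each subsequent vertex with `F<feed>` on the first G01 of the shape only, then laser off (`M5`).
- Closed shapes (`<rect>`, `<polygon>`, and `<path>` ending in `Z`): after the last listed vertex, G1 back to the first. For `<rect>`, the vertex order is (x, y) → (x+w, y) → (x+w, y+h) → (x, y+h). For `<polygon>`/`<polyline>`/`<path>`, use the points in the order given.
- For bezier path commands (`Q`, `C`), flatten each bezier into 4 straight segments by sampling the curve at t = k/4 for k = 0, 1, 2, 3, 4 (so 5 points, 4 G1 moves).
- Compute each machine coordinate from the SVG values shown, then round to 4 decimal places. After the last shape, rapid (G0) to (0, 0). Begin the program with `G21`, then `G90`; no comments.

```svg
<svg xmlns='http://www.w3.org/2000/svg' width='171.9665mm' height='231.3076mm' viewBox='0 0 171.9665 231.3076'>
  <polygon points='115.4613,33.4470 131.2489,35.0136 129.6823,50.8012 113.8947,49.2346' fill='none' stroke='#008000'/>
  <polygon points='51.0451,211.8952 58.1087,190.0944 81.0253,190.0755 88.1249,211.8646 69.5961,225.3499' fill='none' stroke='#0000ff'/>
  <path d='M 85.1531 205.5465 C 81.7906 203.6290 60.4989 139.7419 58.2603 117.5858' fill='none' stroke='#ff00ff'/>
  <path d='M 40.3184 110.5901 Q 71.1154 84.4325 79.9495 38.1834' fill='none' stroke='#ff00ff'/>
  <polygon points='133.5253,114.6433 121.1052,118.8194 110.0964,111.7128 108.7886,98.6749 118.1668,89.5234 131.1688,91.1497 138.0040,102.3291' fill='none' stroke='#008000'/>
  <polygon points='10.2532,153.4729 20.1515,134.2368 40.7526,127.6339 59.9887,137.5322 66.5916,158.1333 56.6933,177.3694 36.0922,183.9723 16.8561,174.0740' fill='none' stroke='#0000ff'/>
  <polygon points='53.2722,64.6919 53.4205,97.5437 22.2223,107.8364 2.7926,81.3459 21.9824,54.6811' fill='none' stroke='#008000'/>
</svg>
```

G21
G90
G0 X115.4613 Y197.8606
M4 S800
G01 X131.2489 Y196.2940 F936
G01 X129.6823 Y180.5064
G01 X113.8947 Y182.0730
G01 X115.4613 Y197.8606
M5
G0 X51.0451 Y19.4124
M4 S223
G01 X58.1087 Y41.2132 F2823
G01 X81.0253 Y41.2321
G01 X88.1249 Y19.4430
G01 X69.5961 Y5.9577
G01 X51.0451 Y19.4124
M5
G0 X85.1531 Y25.7611
M4 S498
G01 X79.8473 Y37.1982 F1841
G01 X71.2852 Y62.1520
G01 X62.9339 Y90.9005
G01 X58.2603 Y113.7218
M5
G0 X40.3184 Y120.7175
M4 S498
G01 X54.3442 Y135.0520 F1841
G01 X65.6247 Y151.8980
G01 X74.1598 Y171.2554
G01 X79.9495 Y193.1242
M5
G0 X133.5253 Y116.6643
M4 S800
G01 X121.1052 Y112.4882 F936
G01 X110.0964 Y119.5948
G01 X108.7886 Y132.6327
G01 X118.1668 Y141.7842
G01 X131.1688 Y140.1579
G01 X138.0040 Y128.9785
G01 X133.5253 Y116.6643
M5
G0 X10.2532 Y77.8347
M4 S223
G01 X20.1515 Y97.0708 F2823
G01 X40.7526 Y103.6737
G01 X59.9887 Y93.7754
G01 X66.5916 Y73.1743
G01 X56.6933 Y53.9382
G01 X36.0922 Y47.3353
G01 X16.8561 Y57.2336
G01 X10.2532 Y77.8347
M5
G0 X53.2722 Y166.6157
M4 S800
G01 X53.4205 Y133.7639 F936
G01 X22.2223 Y123.4712
G01 X2.7926 Y149.9617
G01 X21.9824 Y176.6265
G01 X53.2722 Y166.6157
M5
G0 X0.0000 Y0.0000

viewBox `0 0 171.9665 231.3076` with mm width/height → 1 unit = 1 mm. Flip: y_m = 231.3076 − y_svg.

**Shape 1** — `<polygon>` regular polygon, stroke `#008000` → cut (S800, F936). Machine vertices: (115.4613,197.8606) → (131.2489,196.2940) → (129.6823,180.5064) → (113.8947,182.0730) → (115.4613,197.8606). Closed: final G1 returns to the first vertex.

**Shape 2** — `<polygon>` regular polygon, stroke `#0000ff` → engrave (S223, F2823). Machine vertices: (51.0451,19.4124) → (58.1087,41.2132) → (81.0253,41.2321) → (88.1249,19.4430) → (69.5961,5.9577) → (51.0451,19.4124). Closed: final G1 returns to the first vertex.

**Shape 3** — `<path>` cubic bezier, stroke `#ff00ff` → score (S498, F1841). Control points (SVG): P0=(85.1531,205.5465), P1=(81.7906,203.6290), P2=(60.4989,139.7419), P3=(58.2603,117.5858); sampled at t=k/4. Machine vertices: (85.1531,25.7611) → (79.8473,37.1982) → (71.2852,62.1520) → (62.9339,90.9005) → (58.2603,113.7218). Open path.

**Shape 4** — `<path>` quadratic bezier, stroke `#ff00ff` → score (S498, F1841). Control points (SVG): P0=(40.3184,110.5901), P1=(71.1154,84.4325), P2=(79.9495,38.1834); sampled at t=k/4. Machine vertices: (40.3184,120.7175) → (54.3442,135.0520) → (65.6247,151.8980) → (74.1598,171.2554) → (79.9495,193.1242). Open path.

**Shape 5** — `<polygon>` regular polygon, stroke `#008000` → cut (S800, F936). Machine vertices: (133.5253,116.6643) → (121.1052,112.4882) → (110.0964,119.5948) → (108.7886,132.6327) → (118.1668,141.7842) → (131.1688,140.1579) → (138.0040,128.9785) → (133.5253,116.6643). Closed: final G1 returns to the first vertex.

**Shape 6** — `<polygon>` regular polygon, stroke `#0000ff` → engrave (S223, F2823). Machine vertices: (10.2532,77.8347) → (20.1515,97.0708) → (40.7526,103.6737) → (59.9887,93.7754) → (66.5916,73.1743) → (56.6933,53.9382) → (36.0922,47.3353) → (16.8561,57.2336) → (10.2532,77.8347). Closed: final G1 returns to the first vertex.

**Shape 7** — `<polygon>` regular polygon, stroke `#008000` → cut (S800, F936). Machine vertices: (53.2722,166.6157) → (53.4205,133.7639) → (22.2223,123.4712) → (2.7926,149.9617) → (21.9824,176.6265) → (53.2722,166.6157). Closed: final G1 returns to the first vertex.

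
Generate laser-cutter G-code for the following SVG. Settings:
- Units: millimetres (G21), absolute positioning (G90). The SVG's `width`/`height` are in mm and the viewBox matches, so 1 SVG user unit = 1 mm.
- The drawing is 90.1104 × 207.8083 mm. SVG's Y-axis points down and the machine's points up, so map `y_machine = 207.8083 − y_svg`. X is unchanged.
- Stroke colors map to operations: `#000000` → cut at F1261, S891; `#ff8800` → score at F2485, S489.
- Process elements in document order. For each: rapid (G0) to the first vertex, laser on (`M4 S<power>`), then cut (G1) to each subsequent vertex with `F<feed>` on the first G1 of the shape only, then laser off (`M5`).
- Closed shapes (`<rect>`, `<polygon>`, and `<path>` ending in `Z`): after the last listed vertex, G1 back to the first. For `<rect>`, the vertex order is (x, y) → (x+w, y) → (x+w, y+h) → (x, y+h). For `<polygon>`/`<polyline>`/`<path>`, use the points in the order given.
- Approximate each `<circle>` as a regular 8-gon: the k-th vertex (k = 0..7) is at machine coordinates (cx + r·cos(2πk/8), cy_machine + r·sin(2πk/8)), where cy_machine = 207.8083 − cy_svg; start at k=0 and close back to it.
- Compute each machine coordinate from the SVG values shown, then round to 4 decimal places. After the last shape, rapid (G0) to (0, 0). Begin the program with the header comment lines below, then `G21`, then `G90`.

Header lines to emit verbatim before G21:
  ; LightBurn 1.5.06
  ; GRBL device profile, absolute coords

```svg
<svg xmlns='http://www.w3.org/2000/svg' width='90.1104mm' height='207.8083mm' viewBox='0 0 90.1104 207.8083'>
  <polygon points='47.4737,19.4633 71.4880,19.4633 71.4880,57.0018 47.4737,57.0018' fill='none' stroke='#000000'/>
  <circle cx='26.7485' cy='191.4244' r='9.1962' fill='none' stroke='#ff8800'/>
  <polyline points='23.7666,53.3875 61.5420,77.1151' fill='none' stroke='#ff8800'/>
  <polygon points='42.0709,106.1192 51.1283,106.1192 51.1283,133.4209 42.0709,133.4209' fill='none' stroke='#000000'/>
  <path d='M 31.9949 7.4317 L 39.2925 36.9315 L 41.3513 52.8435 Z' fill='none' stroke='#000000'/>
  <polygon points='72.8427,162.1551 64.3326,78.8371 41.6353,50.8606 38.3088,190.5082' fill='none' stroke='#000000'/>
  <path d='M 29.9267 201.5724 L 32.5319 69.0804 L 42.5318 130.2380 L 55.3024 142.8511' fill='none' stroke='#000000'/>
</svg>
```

; LightBurn 1.5.06
; GRBL device profile, absolute coords
G21
G90
G0 X47.4737 Y188.3450
M4 S891
G1 X71.4880 Y188.3450 F1261
G1 X71.4880 Y150.8065
G1 X47.4737 Y150.8065
G1 X47.4737 Y188.3450
M5
G0 X35.9447 Y16.3839
M4 S489
G1 X33.2512 Y22.8866 F2485
G1 X26.7485 Y25.5801
G1 X20.2458 Y22.8866
G1 X17.5523 Y16.3839
G1 X20.2458 Y9.8812
G1 X26.7485 Y7.1877
G1 X33.2512 Y9.8812
G1 X35.9447 Y16.3839
M5
G0 X23.7666 Y154.4208
M4 S489
G1 X61.5420 Y130.6932 F2485
M5
G0 X42.0709 Y101.6891
M4 S891
G1 X51.1283 Y101.6891 F1261
G1 X51.1283 Y74.3874
G1 X42.0709 Y74.3874
G1 X42.0709 Y101.6891
M5
G0 X31.9949 Y200.3766
M4 S891
G1 X39.2925 Y170.8768 F1261
G1 X41.3513 Y154.9648
G1 X31.9949 Y200.3766
M5
G0 X72.8427 Y45.6532
M4 S891
G1 X64.3326 Y128.9712 F1261
G1 X41.6353 Y156.9477
G1 X38.3088 Y17.3001
G1 X72.8427 Y45.6532
M5
G0 X29.9267 Y6.2359
M4 S891
G1 X32.5319 Y138.7279 F1261
G1 X42.5318 Y77.5703
G1 X55.3024 Y64.9572
M5
G0 X0.0000 Y0.0000

viewBox `0 0 90.1104 207.8083` with mm width/height → 1 unit = 1 mm. Flip: y_m = 207.8083 − y_svg.

**Shape 1** — `<polygon>` rectangle, stroke `#000000` → cut (S891, F1261). Machine vertices: (47.4737,188.3450) → (71.4880,188.3450) → (71.4880,150.8065) → (47.4737,150.8065) → (47.4737,188.3450). Closed: final G1 returns to the first vertex.

**Shape 2** — `<circle>` circle, stroke `#ff8800` → score (S489, F2485). Machine vertices: (35.9447,16.3839) → (33.2512,22.8866) → (26.7485,25.5801) → (20.2458,22.8866) → (17.5523,16.3839) → (20.2458,9.8812) → (26.7485,7.1877) → (33.2512,9.8812) → (35.9447,16.3839). Closed: final G1 returns to the first vertex.

**Shape 3** — `<polyline>` line segment, stroke `#ff8800` → score (S489, F2485). Machine vertices: (23.7666,154.4208) → (61.5420,130.6932). Open path.

**Shape 4** — `<polygon>` rectangle, stroke `#000000` → cut (S891, F1261). Machine vertices: (42.0709,101.6891) → (51.1283,101.6891) → (51.1283,74.3874) → (42.0709,74.3874) → (42.0709,101.6891). Closed: final G1 returns to the first vertex.

**Shape 5** — `<path>` closed polygon, stroke `#000000` → cut (S891, F1261). Machine vertices: (31.9949,200.3766) → (39.2925,170.8768) → (41.3513,154.9648) → (31.9949,200.3766). Closed: final G1 returns to the first vertex.

**Shape 6** — `<polygon>` closed polygon, stroke `#000000` → cut (S891, F1261). Machine vertices: (72.8427,45.6532) → (64.3326,128.9712) → (41.6353,156.9477) → (38.3088,17.3001) → (72.8427,45.6532). Closed: final G1 returns to the first vertex.

**Shape 7** — `<path>` open polyline, stroke `#000000` → cut (S891, F1261). Machine vertices: (29.9267,6.2359) → (32.5319,138.7279) → (42.5318,77.5703) → (55.3024,64.9572). Open path.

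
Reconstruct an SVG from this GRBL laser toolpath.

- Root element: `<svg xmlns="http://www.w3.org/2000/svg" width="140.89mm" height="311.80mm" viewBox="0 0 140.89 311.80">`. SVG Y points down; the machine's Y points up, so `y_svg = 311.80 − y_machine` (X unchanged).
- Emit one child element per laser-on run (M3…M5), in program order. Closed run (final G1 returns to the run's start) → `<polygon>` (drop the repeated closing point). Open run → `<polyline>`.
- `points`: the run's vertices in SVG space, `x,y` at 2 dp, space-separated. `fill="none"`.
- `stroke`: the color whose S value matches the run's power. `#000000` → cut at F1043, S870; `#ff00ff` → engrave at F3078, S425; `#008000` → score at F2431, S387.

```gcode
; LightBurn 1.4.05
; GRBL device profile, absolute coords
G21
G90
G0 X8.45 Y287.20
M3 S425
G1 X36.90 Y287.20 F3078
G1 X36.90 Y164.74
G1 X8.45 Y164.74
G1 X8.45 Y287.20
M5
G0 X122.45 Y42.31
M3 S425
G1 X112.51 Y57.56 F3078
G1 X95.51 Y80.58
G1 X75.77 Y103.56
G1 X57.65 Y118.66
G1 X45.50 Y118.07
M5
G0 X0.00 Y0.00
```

Machine Y-up, SVG Y-down with viewBox height 311.80, so y_svg = 311.80 − y_machine; X carries over. Every run uses S425, so all elements get stroke `#ff00ff` (engrave).

Run 1: The run returns to its start, so emit a `<polygon>` with points (Y-flipped): 8.45,24.60 36.90,24.60 36.90,147.06 8.45,147.06.

Run 2: The run is open, so emit a `<polyline>` with points (Y-flipped): 122.45,269.49 112.51,254.24 95.51,231.22 75.77,208.24 57.65,193.14 45.50,193.73.

<svg xmlns="http://www.w3.org/2000/svg" width="140.89mm" height="311.80mm" viewBox="0 0 140.89 311.80">
  <polygon points="8.45,24.60 36.90,24.60 36.90,147.06 8.45,147.06" fill="none" stroke="#ff00ff"/>
  <polyline points="122.45,269.49 112.51,254.24 95.51,231.22 75.77,208.24 57.65,193.14 45.50,193.73" fill="none" stroke="#ff00ff"/>
</svg>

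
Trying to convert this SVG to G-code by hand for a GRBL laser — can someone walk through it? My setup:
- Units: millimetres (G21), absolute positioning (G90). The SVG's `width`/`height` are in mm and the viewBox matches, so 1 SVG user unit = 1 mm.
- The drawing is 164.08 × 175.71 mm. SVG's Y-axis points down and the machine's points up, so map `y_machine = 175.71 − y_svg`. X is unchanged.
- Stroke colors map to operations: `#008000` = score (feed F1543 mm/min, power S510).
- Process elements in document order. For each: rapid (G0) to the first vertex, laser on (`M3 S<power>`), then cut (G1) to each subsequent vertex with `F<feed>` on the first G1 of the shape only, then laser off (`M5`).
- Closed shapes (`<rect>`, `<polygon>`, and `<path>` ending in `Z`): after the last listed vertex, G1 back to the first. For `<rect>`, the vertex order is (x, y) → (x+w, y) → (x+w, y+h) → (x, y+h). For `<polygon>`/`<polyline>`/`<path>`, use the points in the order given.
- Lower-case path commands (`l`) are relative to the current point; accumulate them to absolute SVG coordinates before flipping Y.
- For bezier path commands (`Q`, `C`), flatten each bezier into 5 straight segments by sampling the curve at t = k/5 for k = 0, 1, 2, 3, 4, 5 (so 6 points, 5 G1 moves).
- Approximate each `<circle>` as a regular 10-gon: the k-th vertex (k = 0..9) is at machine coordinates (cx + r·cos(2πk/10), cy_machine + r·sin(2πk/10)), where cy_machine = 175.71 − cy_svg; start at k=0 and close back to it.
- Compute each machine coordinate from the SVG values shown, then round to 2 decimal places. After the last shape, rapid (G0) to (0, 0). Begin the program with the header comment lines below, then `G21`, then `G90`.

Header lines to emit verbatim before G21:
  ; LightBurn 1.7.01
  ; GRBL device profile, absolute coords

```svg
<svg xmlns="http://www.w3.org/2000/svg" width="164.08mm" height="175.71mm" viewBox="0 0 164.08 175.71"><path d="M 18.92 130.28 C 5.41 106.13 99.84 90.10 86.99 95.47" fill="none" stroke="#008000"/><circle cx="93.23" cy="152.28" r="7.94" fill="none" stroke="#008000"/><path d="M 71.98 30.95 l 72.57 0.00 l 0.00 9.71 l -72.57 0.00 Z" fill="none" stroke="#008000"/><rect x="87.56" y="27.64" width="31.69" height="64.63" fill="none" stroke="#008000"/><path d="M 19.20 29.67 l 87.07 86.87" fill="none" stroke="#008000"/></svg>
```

; LightBurn 1.7.01
; GRBL device profile, absolute coords
G21
G90
G0 X18.92 Y45.43
M3 S510
G1 X22.05 Y58.84 F1543
G1 X40.75 Y69.66
G1 X64.69 Y77.26
G1 X83.55 Y81.00
G1 X86.99 Y80.24
M5
G0 X101.17 Y23.43
M3 S510
G1 X99.65 Y28.10 F1543
G1 X95.68 Y30.98
G1 X90.78 Y30.98
G1 X86.81 Y28.10
G1 X85.29 Y23.43
G1 X86.81 Y18.76
G1 X90.78 Y15.88
G1 X95.68 Y15.88
G1 X99.65 Y18.76
G1 X101.17 Y23.43
M5
G0 X71.98 Y144.76
M3 S510
G1 X144.55 Y144.76 F1543
G1 X144.55 Y135.05
G1 X71.98 Y135.05
G1 X71.98 Y144.76
M5
G0 X87.56 Y148.07
M3 S510
G1 X119.25 Y148.07 F1543
G1 X119.25 Y83.44
G1 X87.56 Y83.44
G1 X87.56 Y148.07
M5
G0 X19.20 Y146.04
M3 S510
G1 X106.27 Y59.17 F1543
M5
G0 X0.00 Y0.00

viewBox `0 0 164.08 175.71` with mm width/height → 1 unit = 1 mm. Flip: y_m = 175.71 − y_svg.

**Shape 1** — `<path>` cubic bezier, stroke `#008000` → score (S510, F1543). Control points (SVG): P0=(18.92,130.28), P1=(5.41,106.13), P2=(99.84,90.10), P3=(86.99,95.47); sampled at t=k/5. Machine vertices: (18.92,45.43) → (22.05,58.84) → (40.75,69.66) → (64.69,77.26) → (83.55,81.00) → (86.99,80.24). Open path.

**Shape 2** — `<circle>` circle, stroke `#008000` → score (S510, F1543). Machine vertices: (101.17,23.43) → (99.65,28.10) → (95.68,30.98) → (90.78,30.98) → (86.81,28.10) → (85.29,23.43) → (86.81,18.76) → (90.78,15.88) → (95.68,15.88) → (99.65,18.76) → (101.17,23.43). Closed: final G1 returns to the first vertex.

**Shape 3** — `<path>` rectangle, stroke `#008000` → score (S510, F1543). Machine vertices: (71.98,144.76) → (144.55,144.76) → (144.55,135.05) → (71.98,135.05) → (71.98,144.76). Closed: final G1 returns to the first vertex.

**Shape 4** — `<rect>` rectangle, stroke `#008000` → score (S510, F1543). Machine vertices: (87.56,148.07) → (119.25,148.07) → (119.25,83.44) → (87.56,83.44) → (87.56,148.07). Closed: final G1 returns to the first vertex.

**Shape 5** — `<path>` line segment, stroke `#008000` → score (S510, F1543). Machine vertices: (19.20,146.04) → (106.27,59.17). Open path.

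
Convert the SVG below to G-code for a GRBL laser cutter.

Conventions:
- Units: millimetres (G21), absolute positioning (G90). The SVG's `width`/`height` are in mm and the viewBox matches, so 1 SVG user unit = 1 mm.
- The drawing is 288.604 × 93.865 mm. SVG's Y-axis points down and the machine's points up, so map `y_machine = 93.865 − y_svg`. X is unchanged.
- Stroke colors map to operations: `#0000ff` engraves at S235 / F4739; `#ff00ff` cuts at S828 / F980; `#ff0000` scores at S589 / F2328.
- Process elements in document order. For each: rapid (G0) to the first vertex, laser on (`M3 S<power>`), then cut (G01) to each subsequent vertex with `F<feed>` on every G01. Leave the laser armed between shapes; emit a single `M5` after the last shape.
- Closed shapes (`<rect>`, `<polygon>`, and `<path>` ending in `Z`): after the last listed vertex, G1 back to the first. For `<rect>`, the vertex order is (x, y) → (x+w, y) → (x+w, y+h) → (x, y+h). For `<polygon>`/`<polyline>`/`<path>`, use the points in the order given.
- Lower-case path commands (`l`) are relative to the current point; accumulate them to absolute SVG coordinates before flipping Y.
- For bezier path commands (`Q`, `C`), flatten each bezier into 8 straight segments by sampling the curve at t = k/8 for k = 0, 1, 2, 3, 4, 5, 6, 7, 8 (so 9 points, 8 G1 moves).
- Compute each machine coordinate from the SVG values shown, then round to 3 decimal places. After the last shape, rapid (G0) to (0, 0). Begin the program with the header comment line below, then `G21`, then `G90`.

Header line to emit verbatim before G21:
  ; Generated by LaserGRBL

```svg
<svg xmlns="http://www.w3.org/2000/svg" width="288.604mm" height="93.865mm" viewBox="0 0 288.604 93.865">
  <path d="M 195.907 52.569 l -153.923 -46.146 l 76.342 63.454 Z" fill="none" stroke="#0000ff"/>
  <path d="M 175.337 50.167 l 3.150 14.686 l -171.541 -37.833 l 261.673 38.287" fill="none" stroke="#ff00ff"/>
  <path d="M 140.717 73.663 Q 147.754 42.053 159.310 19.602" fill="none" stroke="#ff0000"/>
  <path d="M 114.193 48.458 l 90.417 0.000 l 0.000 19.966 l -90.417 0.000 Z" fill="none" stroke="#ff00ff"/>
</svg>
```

; Generated by LaserGRBL
G21
G90
G0 X195.907 Y41.296
M3 S235
G01 X41.984 Y87.442 F4739
G01 X118.326 Y23.988 F4739
G01 X195.907 Y41.296 F4739
G0 X175.337 Y43.698
M3 S828
G01 X178.487 Y29.012 F980
G01 X6.946 Y66.845 F980
G01 X268.619 Y28.558 F980
G0 X140.717 Y20.202
M3 S589
G01 X142.547 Y27.961 F2328
G01 X144.518 Y35.435 F2328
G01 X146.630 Y42.622 F2328
G01 X148.884 Y49.522 F2328
G01 X151.278 Y56.137 F2328
G01 X153.814 Y62.465 F2328
G01 X156.492 Y68.507 F2328
G01 X159.310 Y74.263 F2328
G0 X114.193 Y45.407
M3 S828
G01 X204.610 Y45.407 F980
G01 X204.610 Y25.441 F980
G01 X114.193 Y25.441 F980
G01 X114.193 Y45.407 F980
M5
G0 X0.000 Y0.000

1 u = 1 mm; y_m = 93.865 − y.

[1] `<path>` closed polygon, #0000ff→engrave S235 F4739: (195.907,41.296) → (41.984,87.442) → (118.326,23.988) → (195.907,41.296) (closed)

[2] `<path>` open polyline, #ff00ff→cut S828 F980: (175.337,43.698) → (178.487,29.012) → (6.946,66.845) → (268.619,28.558)

[3] `<path>` quadratic bezier, #ff0000→score S589 F2328: (140.717,20.202) → (142.547,27.961) → (144.518,35.435) → (146.630,42.622) → (148.884,49.522) → (151.278,56.137) → (153.814,62.465) → (156.492,68.507) → (159.310,74.263)

[4] `<path>` rectangle, #ff00ff→cut S828 F980: (114.193,45.407) → (204.610,45.407) → (204.610,25.441) → (114.193,25.441) → (114.193,45.407) (closed)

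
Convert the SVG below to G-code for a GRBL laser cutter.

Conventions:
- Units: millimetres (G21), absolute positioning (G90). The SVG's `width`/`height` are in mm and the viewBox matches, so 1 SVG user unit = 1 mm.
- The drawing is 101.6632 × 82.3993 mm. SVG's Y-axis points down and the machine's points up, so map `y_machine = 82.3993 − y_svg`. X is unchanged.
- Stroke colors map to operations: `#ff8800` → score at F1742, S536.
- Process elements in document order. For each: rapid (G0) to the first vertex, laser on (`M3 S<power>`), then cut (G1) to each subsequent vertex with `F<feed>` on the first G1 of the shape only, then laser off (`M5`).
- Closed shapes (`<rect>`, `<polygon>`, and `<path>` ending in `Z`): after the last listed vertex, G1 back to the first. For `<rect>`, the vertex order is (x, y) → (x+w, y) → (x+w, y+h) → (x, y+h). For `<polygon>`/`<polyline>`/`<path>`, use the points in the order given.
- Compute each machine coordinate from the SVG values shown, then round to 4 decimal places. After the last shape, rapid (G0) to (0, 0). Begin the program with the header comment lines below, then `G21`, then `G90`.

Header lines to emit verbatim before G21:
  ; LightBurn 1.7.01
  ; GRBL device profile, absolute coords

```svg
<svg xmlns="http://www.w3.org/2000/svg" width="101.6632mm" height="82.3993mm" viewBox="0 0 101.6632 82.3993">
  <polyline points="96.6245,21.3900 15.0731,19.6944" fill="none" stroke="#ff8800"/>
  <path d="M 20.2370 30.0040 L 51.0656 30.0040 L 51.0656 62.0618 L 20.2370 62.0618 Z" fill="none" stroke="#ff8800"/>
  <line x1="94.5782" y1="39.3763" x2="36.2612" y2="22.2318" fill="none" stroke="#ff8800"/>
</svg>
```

1 u = 1 mm; y_m = 82.3993 − y.

[1] `<polyline>` line segment, #ff8800→score S536 F1742: (96.6245,61.0093) → (15.0731,62.7049)

[2] `<path>` rectangle, #ff8800→score S536 F1742: (20.2370,52.3953) → (51.0656,52.3953) → (51.0656,20.3375) → (20.2370,20.3375) → (20.2370,52.3953) (closed)

[3] `<line>` line segment, #ff8800→score S536 F1742: (94.5782,43.0230) → (36.2612,60.1675)

; LightBurn 1.7.01
; GRBL device profile, absolute coords
G21
G90
G0 X96.6245 Y61.0093
M3 S536
G1 X15.0731 Y62.7049 F1742
M5
G0 X20.2370 Y52.3953
M3 S536
G1 X51.0656 Y52.3953 F1742
G1 X51.0656 Y20.3375
G1 X20.2370 Y20.3375
G1 X20.2370 Y52.3953
M5
G0 X94.5782 Y43.0230
M3 S536
G1 X36.2612 Y60.1675 F1742
M5
G0 X0.0000 Y0.0000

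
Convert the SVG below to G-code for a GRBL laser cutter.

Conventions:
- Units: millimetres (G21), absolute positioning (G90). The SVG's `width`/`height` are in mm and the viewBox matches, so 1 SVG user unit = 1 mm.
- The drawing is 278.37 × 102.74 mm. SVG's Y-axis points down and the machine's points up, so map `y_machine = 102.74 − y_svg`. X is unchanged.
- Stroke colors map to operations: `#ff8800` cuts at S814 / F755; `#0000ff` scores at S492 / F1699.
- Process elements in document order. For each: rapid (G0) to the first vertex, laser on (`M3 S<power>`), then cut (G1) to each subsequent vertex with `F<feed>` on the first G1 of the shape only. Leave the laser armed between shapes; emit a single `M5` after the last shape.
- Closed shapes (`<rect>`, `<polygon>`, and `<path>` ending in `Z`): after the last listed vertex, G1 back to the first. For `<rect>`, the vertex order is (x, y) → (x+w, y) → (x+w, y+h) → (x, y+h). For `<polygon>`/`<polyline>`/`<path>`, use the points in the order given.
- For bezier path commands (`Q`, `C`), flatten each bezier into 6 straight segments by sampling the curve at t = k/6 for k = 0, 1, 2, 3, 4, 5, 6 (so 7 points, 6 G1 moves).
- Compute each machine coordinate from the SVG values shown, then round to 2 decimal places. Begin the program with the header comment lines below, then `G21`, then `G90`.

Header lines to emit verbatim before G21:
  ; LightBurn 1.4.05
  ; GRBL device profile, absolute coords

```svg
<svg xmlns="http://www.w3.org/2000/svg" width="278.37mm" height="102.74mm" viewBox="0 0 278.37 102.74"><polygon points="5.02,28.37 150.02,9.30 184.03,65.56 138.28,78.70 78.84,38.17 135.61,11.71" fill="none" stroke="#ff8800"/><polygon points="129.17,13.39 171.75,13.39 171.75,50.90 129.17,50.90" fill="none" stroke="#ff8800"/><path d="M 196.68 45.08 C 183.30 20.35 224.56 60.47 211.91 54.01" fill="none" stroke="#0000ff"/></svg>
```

; LightBurn 1.4.05
; GRBL device profile, absolute coords
G21
G90
G0 X5.02 Y74.37
M3 S814
G1 X150.02 Y93.44 F755
G1 X184.03 Y37.18
G1 X138.28 Y24.04
G1 X78.84 Y64.57
G1 X135.61 Y91.03
G1 X5.02 Y74.37
G0 X129.17 Y89.35
M3 S814
G1 X171.75 Y89.35 F755
G1 X171.75 Y51.84
G1 X129.17 Y51.84
G1 X129.17 Y89.35
G0 X196.68 Y57.66
M3 S492
G1 X194.04 Y65.14 F1699
G1 X197.49 Y64.90
G1 X204.02 Y60.05
G1 X210.61 Y53.67
G1 X214.25 Y48.87
G1 X211.91 Y48.73
M5

Since the viewBox matches the mm dimensions, user units are millimetres directly. The only transform is the Y-flip y_m = 102.74 − y_svg.

Shape 1 is a closed polygon drawn with `<polygon>`. Its stroke #ff8800 means cut at S814, F755. After flipping Y the toolpath is (5.02,74.37) → (150.02,93.44) → (184.03,37.18) → (138.28,24.04) → (78.84,64.57) → (135.61,91.03) → (5.02,74.37), returning to the start.

Shape 2 is a rectangle drawn with `<polygon>`. Its stroke #ff8800 means cut at S814, F755. After flipping Y the toolpath is (129.17,89.35) → (171.75,89.35) → (171.75,51.84) → (129.17,51.84) → (129.17,89.35), returning to the start.

Shape 3 is a cubic bezier drawn with `<path>`. Its stroke #0000ff means score at S492, F1699. After flipping Y the toolpath is (196.68,57.66) → (194.04,65.14) → (197.49,64.90) → (204.02,60.05) → (210.61,53.67) → (214.25,48.87) → (211.91,48.73).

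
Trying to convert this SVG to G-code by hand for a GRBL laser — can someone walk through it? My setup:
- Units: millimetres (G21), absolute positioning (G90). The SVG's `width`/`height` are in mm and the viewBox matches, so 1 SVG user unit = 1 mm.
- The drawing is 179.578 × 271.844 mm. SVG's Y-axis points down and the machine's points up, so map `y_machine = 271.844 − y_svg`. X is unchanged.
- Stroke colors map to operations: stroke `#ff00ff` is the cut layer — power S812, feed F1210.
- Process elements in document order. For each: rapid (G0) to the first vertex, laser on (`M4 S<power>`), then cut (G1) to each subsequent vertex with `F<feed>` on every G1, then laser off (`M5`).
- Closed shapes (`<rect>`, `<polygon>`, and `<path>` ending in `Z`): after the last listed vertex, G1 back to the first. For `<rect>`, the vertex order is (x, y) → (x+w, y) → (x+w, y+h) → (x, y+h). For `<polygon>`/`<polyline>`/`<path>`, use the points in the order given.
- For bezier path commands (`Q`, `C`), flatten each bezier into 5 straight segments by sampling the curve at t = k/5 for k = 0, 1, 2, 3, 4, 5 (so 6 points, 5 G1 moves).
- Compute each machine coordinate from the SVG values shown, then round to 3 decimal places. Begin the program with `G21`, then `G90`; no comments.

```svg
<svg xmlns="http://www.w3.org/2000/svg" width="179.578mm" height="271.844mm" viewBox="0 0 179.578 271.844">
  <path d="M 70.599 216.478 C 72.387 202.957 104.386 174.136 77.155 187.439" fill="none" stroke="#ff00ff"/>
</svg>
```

G21
G90
G0 X70.599 Y55.366
M4 S812
G1 X74.582 Y64.855 F1210
G1 X81.522 Y75.260 F1210
G1 X87.126 Y83.824 F1210
G1 X87.102 Y87.791 F1210
G1 X77.155 Y84.405 F1210
M5

1 u = 1 mm; y_m = 271.844 − y.

[1] `<path>` cubic bezier, #ff00ff→cut S812 F1210: (70.599,55.366) → (74.582,64.855) → (81.522,75.260) → (87.126,83.824) → (87.102,87.791) → (77.155,84.405)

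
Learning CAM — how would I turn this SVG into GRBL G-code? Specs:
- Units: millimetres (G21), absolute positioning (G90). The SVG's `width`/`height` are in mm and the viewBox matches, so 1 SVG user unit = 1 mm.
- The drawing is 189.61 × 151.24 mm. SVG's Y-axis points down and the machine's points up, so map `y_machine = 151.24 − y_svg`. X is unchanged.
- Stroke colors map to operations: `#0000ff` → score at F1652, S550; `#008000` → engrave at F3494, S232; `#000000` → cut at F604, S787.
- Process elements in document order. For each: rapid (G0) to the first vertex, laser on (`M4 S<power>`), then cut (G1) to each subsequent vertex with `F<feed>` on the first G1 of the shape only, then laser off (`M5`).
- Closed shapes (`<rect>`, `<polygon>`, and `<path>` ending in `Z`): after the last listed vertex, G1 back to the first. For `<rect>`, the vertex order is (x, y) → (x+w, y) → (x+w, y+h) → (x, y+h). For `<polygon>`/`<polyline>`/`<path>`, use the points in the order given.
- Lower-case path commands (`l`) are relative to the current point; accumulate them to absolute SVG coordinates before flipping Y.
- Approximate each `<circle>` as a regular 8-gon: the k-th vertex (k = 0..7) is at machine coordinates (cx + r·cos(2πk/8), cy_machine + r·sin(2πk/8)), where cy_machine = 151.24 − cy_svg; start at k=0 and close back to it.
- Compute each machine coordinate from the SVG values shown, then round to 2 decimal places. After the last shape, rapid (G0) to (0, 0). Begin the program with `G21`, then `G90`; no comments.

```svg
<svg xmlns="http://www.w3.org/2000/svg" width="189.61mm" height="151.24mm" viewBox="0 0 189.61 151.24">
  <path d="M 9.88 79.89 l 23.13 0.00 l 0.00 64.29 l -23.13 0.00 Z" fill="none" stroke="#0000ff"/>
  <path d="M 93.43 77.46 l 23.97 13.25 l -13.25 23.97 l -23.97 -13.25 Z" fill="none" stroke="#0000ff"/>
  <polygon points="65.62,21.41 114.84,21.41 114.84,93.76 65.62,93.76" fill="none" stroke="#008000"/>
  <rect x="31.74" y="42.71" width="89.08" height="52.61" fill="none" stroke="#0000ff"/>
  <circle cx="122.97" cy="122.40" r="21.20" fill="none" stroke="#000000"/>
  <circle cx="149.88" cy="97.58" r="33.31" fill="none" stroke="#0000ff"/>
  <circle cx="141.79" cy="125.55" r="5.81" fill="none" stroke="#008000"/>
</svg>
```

1 u = 1 mm; y_m = 151.24 − y.

[1] `<path>` rectangle, #0000ff→score S550 F1652: (9.88,71.35) → (33.01,71.35) → (33.01,7.06) → (9.88,7.06) → (9.88,71.35) (closed)

[2] `<path>` regular polygon, #0000ff→score S550 F1652: (93.43,73.78) → (117.40,60.53) → (104.15,36.56) → (80.18,49.81) → (93.43,73.78) (closed)

[3] `<polygon>` rectangle, #008000→engrave S232 F3494: (65.62,129.83) → (114.84,129.83) → (114.84,57.48) → (65.62,57.48) → (65.62,129.83) (closed)

[4] `<rect>` rectangle, #0000ff→score S550 F1652: (31.74,108.53) → (120.82,108.53) → (120.82,55.92) → (31.74,55.92) → (31.74,108.53) (closed)

[5] `<circle>` circle, #000000→cut S787 F604: (144.17,28.84) → (137.96,43.83) → (122.97,50.04) → (107.98,43.83) → (101.77,28.84) → (107.98,13.85) → (122.97,7.64) → (137.96,13.85) → (144.17,28.84) (closed)

[6] `<circle>` circle, #0000ff→score S550 F1652: (183.19,53.66) → (173.43,77.21) → (149.88,86.97) → (126.33,77.21) → (116.57,53.66) → (126.33,30.11) → (149.88,20.35) → (173.43,30.11) → (183.19,53.66) (closed)

[7] `<circle>` circle, #008000→engrave S232 F3494: (147.60,25.69) → (145.90,29.80) → (141.79,31.50) → (137.68,29.80) → (135.98,25.69) → (137.68,21.58) → (141.79,19.88) → (145.90,21.58) → (147.60,25.69) (closed)

G21
G90
G0 X9.88 Y71.35
M4 S550
G1 X33.01 Y71.35 F1652
G1 X33.01 Y7.06
G1 X9.88 Y7.06
G1 X9.88 Y71.35
M5
G0 X93.43 Y73.78
M4 S550
G1 X117.40 Y60.53 F1652
G1 X104.15 Y36.56
G1 X80.18 Y49.81
G1 X93.43 Y73.78
M5
G0 X65.62 Y129.83
M4 S232
G1 X114.84 Y129.83 F3494
G1 X114.84 Y57.48
G1 X65.62 Y57.48
G1 X65.62 Y129.83
M5
G0 X31.74 Y108.53
M4 S550
G1 X120.82 Y108.53 F1652
G1 X120.82 Y55.92
G1 X31.74 Y55.92
G1 X31.74 Y108.53
M5
G0 X144.17 Y28.84
M4 S787
G1 X137.96 Y43.83 F604
G1 X122.97 Y50.04
G1 X107.98 Y43.83
G1 X101.77 Y28.84
G1 X107.98 Y13.85
G1 X122.97 Y7.64
G1 X137.96 Y13.85
G1 X144.17 Y28.84
M5
G0 X183.19 Y53.66
M4 S550
G1 X173.43 Y77.21 F1652
G1 X149.88 Y86.97
G1 X126.33 Y77.21
G1 X116.57 Y53.66
G1 X126.33 Y30.11
G1 X149.88 Y20.35
G1 X173.43 Y30.11
G1 X183.19 Y53.66
M5
G0 X147.60 Y25.69
M4 S232
G1 X145.90 Y29.80 F3494
G1 X141.79 Y31.50
G1 X137.68 Y29.80
G1 X135.98 Y25.69
G1 X137.68 Y21.58
G1 X141.79 Y19.88
G1 X145.90 Y21.58
G1 X147.60 Y25.69
M5
G0 X0.00 Y0.00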